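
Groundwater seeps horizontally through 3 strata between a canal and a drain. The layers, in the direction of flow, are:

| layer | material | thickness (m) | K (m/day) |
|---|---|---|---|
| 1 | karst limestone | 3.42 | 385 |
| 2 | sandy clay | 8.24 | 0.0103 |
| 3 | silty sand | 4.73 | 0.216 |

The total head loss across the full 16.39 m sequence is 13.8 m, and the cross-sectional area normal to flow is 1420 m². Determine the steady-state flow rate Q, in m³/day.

Flow is perpendicular to layering, so the layers act in series and the equivalent K is the thickness-weighted harmonic mean.
Total thickness L = 3.42 + 8.24 + 4.73 = 16.39 m.
Σ(b_i/K_i) = 3.42/385 + 8.24/0.0103 + 4.73/0.216 = 821.9 d.
K_eq = L / Σ(b_i/K_i) = 16.39 / 821.9 = 0.01994 m/day.
Q = K_eq · A · (Δh/L) = 0.01994 × 1420 × (13.8/16.39) = 23.84 m³/day.

23.8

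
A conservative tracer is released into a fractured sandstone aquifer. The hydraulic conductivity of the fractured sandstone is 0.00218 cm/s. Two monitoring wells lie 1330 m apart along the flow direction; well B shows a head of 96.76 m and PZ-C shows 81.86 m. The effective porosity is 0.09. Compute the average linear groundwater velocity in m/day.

0.234

Convert K: 0.00218 cm/s × 864 = 1.884 m/day.
Hydraulic gradient i = (96.76 − 81.86) / 1330 = 14.9 / 1330 = 0.01120.
Darcy flux q = K · i = 1.884 × 0.01120 = 0.02110 m/day.
Seepage velocity v = q / n_e = 0.02110 / 0.09 = 0.2345 m/day.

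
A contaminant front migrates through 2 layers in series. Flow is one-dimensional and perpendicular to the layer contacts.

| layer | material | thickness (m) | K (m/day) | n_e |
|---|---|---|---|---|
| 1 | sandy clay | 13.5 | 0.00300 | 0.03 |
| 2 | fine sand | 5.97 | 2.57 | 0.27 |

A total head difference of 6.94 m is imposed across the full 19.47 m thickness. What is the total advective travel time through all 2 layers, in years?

With flow normal to the layers, continuity requires the same specific discharge q through every layer.
Σ(b_i/K_i) = 13.5/0.00300 + 5.97/2.57 = 4502 d.
q = Δh / Σ(b_i/K_i) = 6.94 / 4502 = 0.001541 m/day.
In each layer the seepage velocity is v_i = q/n_i, so the layer transit time is t_i = b_i·n_i / q:
  layer 1 (sandy clay): t_1 = 13.5 × 0.03 / 0.001541 = 262.7 d
  layer 2 (fine sand): t_2 = 5.97 × 0.27 / 0.001541 = 1046 d
Total t = Σ t_i = 1308 days = 3.582 years.

3.58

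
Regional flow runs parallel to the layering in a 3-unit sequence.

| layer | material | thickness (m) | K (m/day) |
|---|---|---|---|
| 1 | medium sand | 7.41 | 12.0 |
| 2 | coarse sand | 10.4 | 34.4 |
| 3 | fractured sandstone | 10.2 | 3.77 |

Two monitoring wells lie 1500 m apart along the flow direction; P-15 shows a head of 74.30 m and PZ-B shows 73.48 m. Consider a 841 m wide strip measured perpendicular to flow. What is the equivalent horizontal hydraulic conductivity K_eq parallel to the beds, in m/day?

Flow is parallel to layering, so each bed carries its own Darcy discharge and the transmissivities add.
Σ(K_i·b_i) = 12.0×7.41 + 34.4×10.4 + 3.77×10.2 = 485.1 m²/day.
Total thickness b = 28.01 m, so K_eq = Σ(K_i·b_i)/b = 17.32 m/day.

17.3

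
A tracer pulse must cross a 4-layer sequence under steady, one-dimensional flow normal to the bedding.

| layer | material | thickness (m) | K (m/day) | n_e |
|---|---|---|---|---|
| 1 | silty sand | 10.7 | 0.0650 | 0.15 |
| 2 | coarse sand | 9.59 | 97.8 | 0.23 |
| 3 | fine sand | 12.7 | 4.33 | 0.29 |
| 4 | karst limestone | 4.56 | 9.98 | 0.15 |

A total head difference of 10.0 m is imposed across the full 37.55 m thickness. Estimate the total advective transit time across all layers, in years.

0.376

With flow normal to the layers, continuity requires the same specific discharge q through every layer.
Σ(b_i/K_i) = 10.7/0.0650 + 9.59/97.8 + 12.7/4.33 + 4.56/9.98 = 168.1 d.
q = Δh / Σ(b_i/K_i) = 10.0 / 168.1 = 0.05949 m/day.
In each layer the seepage velocity is v_i = q/n_i, so the layer transit time is t_i = b_i·n_i / q:
  layer 1 (silty sand): t_1 = 10.7 × 0.15 / 0.05949 = 26.98 d
  layer 2 (coarse sand): t_2 = 9.59 × 0.23 / 0.05949 = 37.08 d
  layer 3 (fine sand): t_3 = 12.7 × 0.29 / 0.05949 = 61.91 d
  layer 4 (karst limestone): t_4 = 4.56 × 0.15 / 0.05949 = 11.50 d
Total t = Σ t_i = 137.5 days = 0.3764 years.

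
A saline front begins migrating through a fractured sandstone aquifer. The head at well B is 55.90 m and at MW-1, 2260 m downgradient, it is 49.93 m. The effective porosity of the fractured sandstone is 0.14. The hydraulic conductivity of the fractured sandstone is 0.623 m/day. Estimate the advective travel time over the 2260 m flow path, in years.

526

Hydraulic gradient i = (55.90 − 49.93) / 2260 = 5.97 / 2260 = 0.002642.
Darcy flux q = K · i = 0.6230 × 0.002642 = 0.001646 m/day.
Seepage velocity v = q / n_e = 0.001646 / 0.14 = 0.01176 m/day.
Travel time t = L / v = 2260 / 0.01176 = 1.923e+05 days = 526.4 years.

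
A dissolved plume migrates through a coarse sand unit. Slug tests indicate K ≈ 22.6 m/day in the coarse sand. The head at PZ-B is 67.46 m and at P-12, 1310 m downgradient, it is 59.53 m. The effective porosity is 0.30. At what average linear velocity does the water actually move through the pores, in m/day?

Hydraulic gradient i = (67.46 − 59.53) / 1310 = 7.93 / 1310 = 0.006053.
Darcy flux q = K · i = 22.60 × 0.006053 = 0.1368 m/day.
Seepage velocity v = q / n_e = 0.1368 / 0.30 = 0.4560 m/day.

0.456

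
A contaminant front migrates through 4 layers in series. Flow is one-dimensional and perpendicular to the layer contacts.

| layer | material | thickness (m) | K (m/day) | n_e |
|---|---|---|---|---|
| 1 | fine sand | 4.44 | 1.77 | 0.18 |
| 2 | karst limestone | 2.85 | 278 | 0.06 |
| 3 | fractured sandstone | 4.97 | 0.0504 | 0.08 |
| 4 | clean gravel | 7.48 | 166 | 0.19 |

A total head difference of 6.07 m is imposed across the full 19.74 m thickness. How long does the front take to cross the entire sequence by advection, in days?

With flow normal to the layers, continuity requires the same specific discharge q through every layer.
Σ(b_i/K_i) = 4.44/1.77 + 2.85/278 + 4.97/0.0504 + 7.48/166 = 101.2 d.
q = Δh / Σ(b_i/K_i) = 6.07 / 101.2 = 0.06000 m/day.
In each layer the seepage velocity is v_i = q/n_i, so the layer transit time is t_i = b_i·n_i / q:
  layer 1 (fine sand): t_1 = 4.44 × 0.18 / 0.06000 = 13.32 d
  layer 2 (karst limestone): t_2 = 2.85 × 0.06 / 0.06000 = 2.850 d
  layer 3 (fractured sandstone): t_3 = 4.97 × 0.08 / 0.06000 = 6.627 d
  layer 4 (clean gravel): t_4 = 7.48 × 0.19 / 0.06000 = 23.69 d
Total t = Σ t_i = 46.49 days.

46.5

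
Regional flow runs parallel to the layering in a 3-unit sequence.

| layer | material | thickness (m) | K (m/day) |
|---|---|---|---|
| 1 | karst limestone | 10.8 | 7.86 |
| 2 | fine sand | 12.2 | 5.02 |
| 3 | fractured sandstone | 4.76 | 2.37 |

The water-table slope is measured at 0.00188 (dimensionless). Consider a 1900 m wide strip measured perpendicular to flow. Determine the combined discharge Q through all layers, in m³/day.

Flow is parallel to layering, so each bed carries its own Darcy discharge and the transmissivities add.
Σ(K_i·b_i) = 7.86×10.8 + 5.02×12.2 + 2.37×4.76 = 157.4 m²/day.
Hydraulic gradient i = 0.00188.
Q = Σ(K_i·b_i) · W · i = 157.4 × 1900 × 0.001880 = 562.3 m³/day.

562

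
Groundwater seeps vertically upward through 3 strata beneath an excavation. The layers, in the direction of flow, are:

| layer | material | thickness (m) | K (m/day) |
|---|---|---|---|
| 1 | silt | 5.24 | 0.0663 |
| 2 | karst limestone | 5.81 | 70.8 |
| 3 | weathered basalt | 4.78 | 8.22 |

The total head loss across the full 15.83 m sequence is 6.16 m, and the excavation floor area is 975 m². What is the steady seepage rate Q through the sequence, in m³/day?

75.4

Flow is perpendicular to layering, so the layers act in series and the equivalent K is the thickness-weighted harmonic mean.
Total thickness L = 5.24 + 5.81 + 4.78 = 15.83 m.
Σ(b_i/K_i) = 5.24/0.0663 + 5.81/70.8 + 4.78/8.22 = 79.70 d.
K_eq = L / Σ(b_i/K_i) = 15.83 / 79.70 = 0.1986 m/day.
Q = K_eq · A · (Δh/L) = 0.1986 × 975 × (6.16/15.83) = 75.36 m³/day.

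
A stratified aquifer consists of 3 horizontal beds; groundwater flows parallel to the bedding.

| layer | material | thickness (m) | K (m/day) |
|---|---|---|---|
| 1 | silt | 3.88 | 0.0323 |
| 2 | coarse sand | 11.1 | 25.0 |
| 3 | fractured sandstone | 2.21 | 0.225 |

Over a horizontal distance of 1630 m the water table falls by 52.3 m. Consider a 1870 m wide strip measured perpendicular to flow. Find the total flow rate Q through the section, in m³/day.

Flow is parallel to layering, so each bed carries its own Darcy discharge and the transmissivities add.
Σ(K_i·b_i) = 0.0323×3.88 + 25.0×11.1 + 0.225×2.21 = 278.1 m²/day.
Hydraulic gradient i = Δh / L = 52.3 / 1630 = 0.03209.
Q = Σ(K_i·b_i) · W · i = 278.1 × 1870 × 0.03209 = 16688 m³/day.

16700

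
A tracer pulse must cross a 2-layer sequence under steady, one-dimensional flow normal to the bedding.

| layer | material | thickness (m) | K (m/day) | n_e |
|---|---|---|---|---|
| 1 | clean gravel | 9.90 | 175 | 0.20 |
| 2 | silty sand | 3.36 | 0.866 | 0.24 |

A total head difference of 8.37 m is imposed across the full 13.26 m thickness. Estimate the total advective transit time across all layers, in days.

1.31

With flow normal to the layers, continuity requires the same specific discharge q through every layer.
Σ(b_i/K_i) = 9.90/175 + 3.36/0.866 = 3.936 d.
q = Δh / Σ(b_i/K_i) = 8.37 / 3.936 = 2.126 m/day.
In each layer the seepage velocity is v_i = q/n_i, so the layer transit time is t_i = b_i·n_i / q:
  layer 1 (clean gravel): t_1 = 9.90 × 0.20 / 2.126 = 0.9312 d
  layer 2 (silty sand): t_2 = 3.36 × 0.24 / 2.126 = 0.3793 d
Total t = Σ t_i = 1.310 days.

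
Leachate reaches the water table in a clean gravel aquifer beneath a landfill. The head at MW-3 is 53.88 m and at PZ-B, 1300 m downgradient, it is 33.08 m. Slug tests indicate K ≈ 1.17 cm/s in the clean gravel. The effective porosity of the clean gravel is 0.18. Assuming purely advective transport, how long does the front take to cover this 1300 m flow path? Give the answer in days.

14.5

Convert K: 1.17 cm/s × 864 = 1011 m/day.
Hydraulic gradient i = (53.88 − 33.08) / 1300 = 20.8 / 1300 = 0.01600.
Darcy flux q = K · i = 1011 × 0.01600 = 16.17 m/day.
Seepage velocity v = q / n_e = 16.17 / 0.18 = 89.86 m/day.
Travel time t = L / v = 1300 / 89.86 = 14.47 days.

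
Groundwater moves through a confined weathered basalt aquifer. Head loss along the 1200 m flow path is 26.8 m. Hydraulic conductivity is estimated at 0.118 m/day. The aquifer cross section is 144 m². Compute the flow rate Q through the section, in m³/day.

Hydraulic gradient i = Δh / L = 26.8 / 1200 = 0.02233.
Darcy's law: Q = K · A · i = 0.1180 × 144.0 × 0.02233 = 0.3795 m³/day.

0.379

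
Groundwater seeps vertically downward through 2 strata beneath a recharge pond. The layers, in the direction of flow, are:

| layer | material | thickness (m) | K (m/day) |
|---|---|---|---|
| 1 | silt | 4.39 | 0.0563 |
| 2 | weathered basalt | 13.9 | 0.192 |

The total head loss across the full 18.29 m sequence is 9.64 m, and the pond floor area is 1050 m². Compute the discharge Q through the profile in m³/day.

67.3

Flow is perpendicular to layering, so the layers act in series and the equivalent K is the thickness-weighted harmonic mean.
Total thickness L = 4.39 + 13.9 = 18.29 m.
Σ(b_i/K_i) = 4.39/0.0563 + 13.9/0.192 = 150.4 d.
K_eq = L / Σ(b_i/K_i) = 18.29 / 150.4 = 0.1216 m/day.
Q = K_eq · A · (Δh/L) = 0.1216 × 1050 × (9.64/18.29) = 67.31 m³/day.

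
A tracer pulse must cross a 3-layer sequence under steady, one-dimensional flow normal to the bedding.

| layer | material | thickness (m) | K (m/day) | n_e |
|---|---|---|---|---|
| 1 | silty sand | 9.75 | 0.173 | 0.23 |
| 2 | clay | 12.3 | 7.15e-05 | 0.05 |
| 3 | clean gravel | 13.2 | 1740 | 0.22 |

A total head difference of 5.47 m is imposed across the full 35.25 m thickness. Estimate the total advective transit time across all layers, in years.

With flow normal to the layers, continuity requires the same specific discharge q through every layer.
Σ(b_i/K_i) = 9.75/0.173 + 12.3/7.15e-05 + 13.2/1740 = 1.721e+05 d.
q = Δh / Σ(b_i/K_i) = 5.47 / 1.721e+05 = 3.179e-05 m/day.
In each layer the seepage velocity is v_i = q/n_i, so the layer transit time is t_i = b_i·n_i / q:
  layer 1 (silty sand): t_1 = 9.75 × 0.23 / 3.179e-05 = 70548 d
  layer 2 (clay): t_2 = 12.3 × 0.05 / 3.179e-05 = 19348 d
  layer 3 (clean gravel): t_3 = 13.2 × 0.22 / 3.179e-05 = 91359 d
Total t = Σ t_i = 1.813e+05 days = 496.2 years.

496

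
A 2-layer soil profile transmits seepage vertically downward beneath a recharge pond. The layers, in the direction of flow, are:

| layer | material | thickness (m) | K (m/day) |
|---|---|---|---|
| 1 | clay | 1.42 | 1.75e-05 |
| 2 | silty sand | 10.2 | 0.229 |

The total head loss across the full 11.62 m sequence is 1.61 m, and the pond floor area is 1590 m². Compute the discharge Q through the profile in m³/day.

0.0315

Flow is perpendicular to layering, so the layers act in series and the equivalent K is the thickness-weighted harmonic mean.
Total thickness L = 1.42 + 10.2 = 11.62 m.
Σ(b_i/K_i) = 1.42/1.75e-05 + 10.2/0.229 = 81187 d.
K_eq = L / Σ(b_i/K_i) = 11.62 / 81187 = 0.0001431 m/day.
Q = K_eq · A · (Δh/L) = 0.0001431 × 1590 × (1.61/11.62) = 0.03153 m³/day.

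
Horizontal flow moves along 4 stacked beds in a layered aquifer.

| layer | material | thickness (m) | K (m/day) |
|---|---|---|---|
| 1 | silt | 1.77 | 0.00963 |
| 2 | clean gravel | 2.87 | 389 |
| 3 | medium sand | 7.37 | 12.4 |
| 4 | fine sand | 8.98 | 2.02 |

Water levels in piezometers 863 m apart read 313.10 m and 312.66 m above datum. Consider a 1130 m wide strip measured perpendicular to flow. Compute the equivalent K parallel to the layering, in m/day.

Flow is parallel to layering, so each bed carries its own Darcy discharge and the transmissivities add.
Σ(K_i·b_i) = 0.00963×1.77 + 389×2.87 + 12.4×7.37 + 2.02×8.98 = 1226 m²/day.
Total thickness b = 20.99 m, so K_eq = Σ(K_i·b_i)/b = 58.41 m/day.

58.4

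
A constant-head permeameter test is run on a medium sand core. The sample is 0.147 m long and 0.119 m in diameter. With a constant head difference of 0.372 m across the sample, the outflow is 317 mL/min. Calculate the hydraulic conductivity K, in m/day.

Cross-sectional area A = π·(d/2)² = π × (0.119/2)² = 0.01112 m².
Convert discharge: 317 mL/min = 5.283e-06 m³/s.
Darcy's law rearranged: K = Q·L / (A·Δh) = 5.283e-06 × 0.147 / (0.01112 × 0.372) = 0.0001877 m/s = 16.22 m/day.

16.2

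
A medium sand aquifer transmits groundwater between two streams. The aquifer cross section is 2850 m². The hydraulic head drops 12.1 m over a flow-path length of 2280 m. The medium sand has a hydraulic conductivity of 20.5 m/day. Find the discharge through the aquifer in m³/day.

310

Hydraulic gradient i = Δh / L = 12.1 / 2280 = 0.005307.
Darcy's law: Q = K · A · i = 20.50 × 2850 × 0.005307 = 310.1 m³/day.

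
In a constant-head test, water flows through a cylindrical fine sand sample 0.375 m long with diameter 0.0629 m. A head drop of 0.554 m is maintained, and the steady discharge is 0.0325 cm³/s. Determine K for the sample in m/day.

Cross-sectional area A = π·(d/2)² = π × (0.0629/2)² = 0.003107 m².
Convert discharge: 0.0325 cm³/s = 3.250e-08 m³/s.
Darcy's law rearranged: K = Q·L / (A·Δh) = 3.250e-08 × 0.375 / (0.003107 × 0.554) = 7.080e-06 m/s = 0.6117 m/day.

0.612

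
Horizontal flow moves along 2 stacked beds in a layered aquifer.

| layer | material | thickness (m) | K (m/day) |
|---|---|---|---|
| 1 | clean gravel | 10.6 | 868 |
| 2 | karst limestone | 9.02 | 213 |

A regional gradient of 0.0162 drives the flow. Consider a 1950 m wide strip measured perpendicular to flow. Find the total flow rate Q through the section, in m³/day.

Flow is parallel to layering, so each bed carries its own Darcy discharge and the transmissivities add.
Σ(K_i·b_i) = 868×10.6 + 213×9.02 = 11122 m²/day.
Hydraulic gradient i = 0.0162.
Q = Σ(K_i·b_i) · W · i = 11122 × 1950 × 0.01620 = 3.513e+05 m³/day.

351000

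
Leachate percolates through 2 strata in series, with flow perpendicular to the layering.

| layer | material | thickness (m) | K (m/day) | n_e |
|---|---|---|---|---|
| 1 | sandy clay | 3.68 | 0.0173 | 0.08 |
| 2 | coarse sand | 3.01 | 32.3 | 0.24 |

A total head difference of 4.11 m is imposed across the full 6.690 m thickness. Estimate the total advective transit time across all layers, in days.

With flow normal to the layers, continuity requires the same specific discharge q through every layer.
Σ(b_i/K_i) = 3.68/0.0173 + 3.01/32.3 = 212.8 d.
q = Δh / Σ(b_i/K_i) = 4.11 / 212.8 = 0.01931 m/day.
In each layer the seepage velocity is v_i = q/n_i, so the layer transit time is t_i = b_i·n_i / q:
  layer 1 (sandy clay): t_1 = 3.68 × 0.08 / 0.01931 = 15.24 d
  layer 2 (coarse sand): t_2 = 3.01 × 0.24 / 0.01931 = 37.40 d
Total t = Σ t_i = 52.65 days.

52.6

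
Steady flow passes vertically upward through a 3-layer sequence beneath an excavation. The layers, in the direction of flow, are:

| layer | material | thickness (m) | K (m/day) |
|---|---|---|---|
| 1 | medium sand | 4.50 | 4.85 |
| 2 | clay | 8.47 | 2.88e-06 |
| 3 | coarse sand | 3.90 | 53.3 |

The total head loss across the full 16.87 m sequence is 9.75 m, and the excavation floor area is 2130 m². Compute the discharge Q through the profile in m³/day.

Flow is perpendicular to layering, so the layers act in series and the equivalent K is the thickness-weighted harmonic mean.
Total thickness L = 4.50 + 8.47 + 3.90 = 16.87 m.
Σ(b_i/K_i) = 4.50/4.85 + 8.47/2.88e-06 + 3.90/53.3 = 2.941e+06 d.
K_eq = L / Σ(b_i/K_i) = 16.87 / 2.941e+06 = 5.736e-06 m/day.
Q = K_eq · A · (Δh/L) = 5.736e-06 × 2130 × (9.75/16.87) = 0.007061 m³/day.

0.00706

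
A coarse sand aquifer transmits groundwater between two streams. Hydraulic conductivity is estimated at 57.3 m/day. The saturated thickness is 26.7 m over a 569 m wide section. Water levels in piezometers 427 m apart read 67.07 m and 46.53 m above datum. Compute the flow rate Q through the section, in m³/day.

41900

Cross-sectional area A = 569 × 26.7 = 15192 m².
Hydraulic gradient i = (67.07 − 46.53) / 427 = 20.54 / 427 = 0.04810.
Darcy's law: Q = K · A · i = 57.30 × 15192 × 0.04810 = 41875 m³/day.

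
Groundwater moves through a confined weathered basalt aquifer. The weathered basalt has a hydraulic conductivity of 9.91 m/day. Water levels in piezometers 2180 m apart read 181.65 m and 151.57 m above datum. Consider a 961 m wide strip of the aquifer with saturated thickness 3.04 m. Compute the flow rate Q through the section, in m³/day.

399

Cross-sectional area A = 961 × 3.04 = 2921 m².
Hydraulic gradient i = (181.65 − 151.57) / 2180 = 30.08 / 2180 = 0.01380.
Darcy's law: Q = K · A · i = 9.910 × 2921 × 0.01380 = 399.5 m³/day.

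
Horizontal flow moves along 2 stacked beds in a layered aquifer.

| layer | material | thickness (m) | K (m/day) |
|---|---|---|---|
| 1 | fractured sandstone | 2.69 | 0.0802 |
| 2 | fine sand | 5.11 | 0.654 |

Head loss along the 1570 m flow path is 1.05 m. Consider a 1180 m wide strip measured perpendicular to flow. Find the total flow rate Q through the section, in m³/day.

Flow is parallel to layering, so each bed carries its own Darcy discharge and the transmissivities add.
Σ(K_i·b_i) = 0.0802×2.69 + 0.654×5.11 = 3.558 m²/day.
Hydraulic gradient i = Δh / L = 1.05 / 1570 = 0.0006688.
Q = Σ(K_i·b_i) · W · i = 3.558 × 1180 × 0.0006688 = 2.808 m³/day.

2.81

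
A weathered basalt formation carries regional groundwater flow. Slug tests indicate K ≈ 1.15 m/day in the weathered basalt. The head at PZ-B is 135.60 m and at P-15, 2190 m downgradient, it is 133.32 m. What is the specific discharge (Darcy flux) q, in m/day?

Hydraulic gradient i = (135.60 − 133.32) / 2190 = 2.28 / 2190 = 0.001041.
Specific discharge q = K · i = 1.150 × 0.001041 = 0.001197 m/day.

0.00120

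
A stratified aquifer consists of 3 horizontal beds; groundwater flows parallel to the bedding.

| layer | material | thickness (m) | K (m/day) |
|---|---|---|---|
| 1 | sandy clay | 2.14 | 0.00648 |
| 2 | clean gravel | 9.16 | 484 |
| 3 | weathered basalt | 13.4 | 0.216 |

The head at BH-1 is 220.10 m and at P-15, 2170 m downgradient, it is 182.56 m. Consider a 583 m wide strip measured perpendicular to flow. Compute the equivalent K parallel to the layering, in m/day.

Flow is parallel to layering, so each bed carries its own Darcy discharge and the transmissivities add.
Σ(K_i·b_i) = 0.00648×2.14 + 484×9.16 + 0.216×13.4 = 4436 m²/day.
Total thickness b = 24.70 m, so K_eq = Σ(K_i·b_i)/b = 179.6 m/day.

180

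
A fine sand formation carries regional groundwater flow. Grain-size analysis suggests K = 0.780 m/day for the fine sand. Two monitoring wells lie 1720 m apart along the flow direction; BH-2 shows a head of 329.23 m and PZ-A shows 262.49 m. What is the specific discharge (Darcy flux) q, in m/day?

0.0303

Hydraulic gradient i = (329.23 − 262.49) / 1720 = 66.74 / 1720 = 0.03880.
Specific discharge q = K · i = 0.7800 × 0.03880 = 0.03027 m/day.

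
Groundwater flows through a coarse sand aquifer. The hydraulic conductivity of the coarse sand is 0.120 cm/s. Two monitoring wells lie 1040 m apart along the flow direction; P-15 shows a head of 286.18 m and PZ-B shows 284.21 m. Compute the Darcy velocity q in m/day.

Convert K: 0.120 cm/s × 864 = 103.7 m/day.
Hydraulic gradient i = (286.18 − 284.21) / 1040 = 1.97 / 1040 = 0.001894.
Specific discharge q = K · i = 103.7 × 0.001894 = 0.1964 m/day.

0.196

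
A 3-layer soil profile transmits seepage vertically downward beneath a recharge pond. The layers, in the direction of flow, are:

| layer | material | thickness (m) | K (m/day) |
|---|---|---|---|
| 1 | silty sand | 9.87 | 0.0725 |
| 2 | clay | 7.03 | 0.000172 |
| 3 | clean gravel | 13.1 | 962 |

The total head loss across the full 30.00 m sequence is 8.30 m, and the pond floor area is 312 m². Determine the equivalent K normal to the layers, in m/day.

Flow is perpendicular to layering, so the layers act in series and the equivalent K is the thickness-weighted harmonic mean.
Total thickness L = 9.87 + 7.03 + 13.1 = 30.00 m.
Σ(b_i/K_i) = 9.87/0.0725 + 7.03/0.000172 + 13.1/962 = 41008 d.
K_eq = L / Σ(b_i/K_i) = 30.00 / 41008 = 0.0007316 m/day.

0.000732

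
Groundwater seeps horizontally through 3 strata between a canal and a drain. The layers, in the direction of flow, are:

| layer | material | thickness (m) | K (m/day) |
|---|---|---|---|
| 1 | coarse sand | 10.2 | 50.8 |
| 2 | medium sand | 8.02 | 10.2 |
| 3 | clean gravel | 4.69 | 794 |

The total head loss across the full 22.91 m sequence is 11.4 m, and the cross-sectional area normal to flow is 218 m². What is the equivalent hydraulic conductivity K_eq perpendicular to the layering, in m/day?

23.1

Flow is perpendicular to layering, so the layers act in series and the equivalent K is the thickness-weighted harmonic mean.
Total thickness L = 10.2 + 8.02 + 4.69 = 22.91 m.
Σ(b_i/K_i) = 10.2/50.8 + 8.02/10.2 + 4.69/794 = 0.9930 d.
K_eq = L / Σ(b_i/K_i) = 22.91 / 0.9930 = 23.07 m/day.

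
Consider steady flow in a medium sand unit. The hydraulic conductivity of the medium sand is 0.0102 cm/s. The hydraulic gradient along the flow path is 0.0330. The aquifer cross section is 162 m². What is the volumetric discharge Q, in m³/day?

47.1

Convert K: 0.0102 cm/s × 864 = 8.813 m/day.
Hydraulic gradient i = 0.0330.
Darcy's law: Q = K · A · i = 8.813 × 162.0 × 0.03300 = 47.11 m³/day.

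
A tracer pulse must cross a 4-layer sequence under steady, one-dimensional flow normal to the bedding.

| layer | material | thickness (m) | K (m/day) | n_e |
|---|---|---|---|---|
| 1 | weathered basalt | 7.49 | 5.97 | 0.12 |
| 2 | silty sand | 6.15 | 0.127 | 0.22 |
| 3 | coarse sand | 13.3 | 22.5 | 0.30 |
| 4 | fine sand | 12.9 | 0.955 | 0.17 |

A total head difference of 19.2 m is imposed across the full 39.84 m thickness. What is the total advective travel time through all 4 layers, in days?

28.0

With flow normal to the layers, continuity requires the same specific discharge q through every layer.
Σ(b_i/K_i) = 7.49/5.97 + 6.15/0.127 + 13.3/22.5 + 12.9/0.955 = 63.78 d.
q = Δh / Σ(b_i/K_i) = 19.2 / 63.78 = 0.3010 m/day.
In each layer the seepage velocity is v_i = q/n_i, so the layer transit time is t_i = b_i·n_i / q:
  layer 1 (weathered basalt): t_1 = 7.49 × 0.12 / 0.3010 = 2.986 d
  layer 2 (silty sand): t_2 = 6.15 × 0.22 / 0.3010 = 4.494 d
  layer 3 (coarse sand): t_3 = 13.3 × 0.30 / 0.3010 = 13.25 d
  layer 4 (fine sand): t_4 = 12.9 × 0.17 / 0.3010 = 7.285 d
Total t = Σ t_i = 28.02 days.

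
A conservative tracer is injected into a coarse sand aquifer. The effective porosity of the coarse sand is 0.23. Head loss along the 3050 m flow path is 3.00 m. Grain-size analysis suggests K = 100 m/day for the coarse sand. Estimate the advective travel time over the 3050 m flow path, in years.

19.5

Hydraulic gradient i = Δh / L = 3.00 / 3050 = 0.0009836.
Darcy flux q = K · i = 100.0 × 0.0009836 = 0.09836 m/day.
Seepage velocity v = q / n_e = 0.09836 / 0.23 = 0.4277 m/day.
Travel time t = L / v = 3050 / 0.4277 = 7132 days = 19.53 years.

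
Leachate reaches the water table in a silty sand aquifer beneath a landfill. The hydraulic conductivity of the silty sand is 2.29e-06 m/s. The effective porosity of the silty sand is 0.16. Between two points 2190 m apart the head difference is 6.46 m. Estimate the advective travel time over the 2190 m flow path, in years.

1640

Convert K: 2.29e-06 m/s × 86400 = 0.1979 m/day.
Hydraulic gradient i = Δh / L = 6.46 / 2190 = 0.002950.
Darcy flux q = K · i = 0.1979 × 0.002950 = 0.0005836 m/day.
Seepage velocity v = q / n_e = 0.0005836 / 0.16 = 0.003648 m/day.
Travel time t = L / v = 2190 / 0.003648 = 6.004e+05 days = 1644 years.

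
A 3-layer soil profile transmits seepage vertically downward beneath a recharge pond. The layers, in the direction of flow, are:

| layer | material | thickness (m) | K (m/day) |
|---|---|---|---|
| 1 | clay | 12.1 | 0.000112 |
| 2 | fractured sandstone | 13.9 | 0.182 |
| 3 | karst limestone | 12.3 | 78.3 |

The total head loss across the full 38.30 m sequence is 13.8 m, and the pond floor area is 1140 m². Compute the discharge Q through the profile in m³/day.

0.146

Flow is perpendicular to layering, so the layers act in series and the equivalent K is the thickness-weighted harmonic mean.
Total thickness L = 12.1 + 13.9 + 12.3 = 38.30 m.
Σ(b_i/K_i) = 12.1/0.000112 + 13.9/0.182 + 12.3/78.3 = 1.081e+05 d.
K_eq = L / Σ(b_i/K_i) = 38.30 / 1.081e+05 = 0.0003543 m/day.
Q = K_eq · A · (Δh/L) = 0.0003543 × 1140 × (13.8/38.30) = 0.1455 m³/day.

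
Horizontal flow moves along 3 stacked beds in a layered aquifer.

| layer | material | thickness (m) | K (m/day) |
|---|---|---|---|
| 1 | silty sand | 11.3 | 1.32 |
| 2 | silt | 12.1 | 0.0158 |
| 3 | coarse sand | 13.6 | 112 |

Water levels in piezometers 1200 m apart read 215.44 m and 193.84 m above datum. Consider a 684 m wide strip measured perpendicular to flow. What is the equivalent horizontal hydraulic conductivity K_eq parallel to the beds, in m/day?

41.6

Flow is parallel to layering, so each bed carries its own Darcy discharge and the transmissivities add.
Σ(K_i·b_i) = 1.32×11.3 + 0.0158×12.1 + 112×13.6 = 1538 m²/day.
Total thickness b = 37.00 m, so K_eq = Σ(K_i·b_i)/b = 41.58 m/day.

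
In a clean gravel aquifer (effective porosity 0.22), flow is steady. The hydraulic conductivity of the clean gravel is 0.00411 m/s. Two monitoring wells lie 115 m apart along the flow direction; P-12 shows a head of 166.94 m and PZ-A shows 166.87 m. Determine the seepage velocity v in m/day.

0.983

Convert K: 0.00411 m/s × 86400 = 355.1 m/day.
Hydraulic gradient i = (166.94 − 166.87) / 115 = 0.07 / 115 = 0.0006087.
Darcy flux q = K · i = 355.1 × 0.0006087 = 0.2162 m/day.
Seepage velocity v = q / n_e = 0.2162 / 0.22 = 0.9825 m/day.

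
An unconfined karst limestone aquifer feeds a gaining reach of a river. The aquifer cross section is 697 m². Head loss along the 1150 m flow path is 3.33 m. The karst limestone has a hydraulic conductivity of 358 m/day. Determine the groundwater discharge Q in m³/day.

Hydraulic gradient i = Δh / L = 3.33 / 1150 = 0.002896.
Darcy's law: Q = K · A · i = 358.0 × 697.0 × 0.002896 = 722.5 m³/day.

723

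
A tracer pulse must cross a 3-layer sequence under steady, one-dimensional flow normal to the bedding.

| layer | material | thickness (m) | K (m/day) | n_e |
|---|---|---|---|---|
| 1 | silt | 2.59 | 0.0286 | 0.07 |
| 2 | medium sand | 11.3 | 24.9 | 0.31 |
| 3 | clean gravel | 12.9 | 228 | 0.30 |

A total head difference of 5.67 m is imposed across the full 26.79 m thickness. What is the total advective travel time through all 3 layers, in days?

121

With flow normal to the layers, continuity requires the same specific discharge q through every layer.
Σ(b_i/K_i) = 2.59/0.0286 + 11.3/24.9 + 12.9/228 = 91.07 d.
q = Δh / Σ(b_i/K_i) = 5.67 / 91.07 = 0.06226 m/day.
In each layer the seepage velocity is v_i = q/n_i, so the layer transit time is t_i = b_i·n_i / q:
  layer 1 (silt): t_1 = 2.59 × 0.07 / 0.06226 = 2.912 d
  layer 2 (medium sand): t_2 = 11.3 × 0.31 / 0.06226 = 56.26 d
  layer 3 (clean gravel): t_3 = 12.9 × 0.30 / 0.06226 = 62.16 d
Total t = Σ t_i = 121.3 days.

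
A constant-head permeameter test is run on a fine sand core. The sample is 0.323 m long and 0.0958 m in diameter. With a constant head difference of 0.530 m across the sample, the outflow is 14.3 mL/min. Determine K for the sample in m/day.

Cross-sectional area A = π·(d/2)² = π × (0.0958/2)² = 0.007208 m².
Convert discharge: 14.3 mL/min = 2.383e-07 m³/s.
Darcy's law rearranged: K = Q·L / (A·Δh) = 2.383e-07 × 0.323 / (0.007208 × 0.530) = 2.015e-05 m/s = 1.741 m/day.

1.74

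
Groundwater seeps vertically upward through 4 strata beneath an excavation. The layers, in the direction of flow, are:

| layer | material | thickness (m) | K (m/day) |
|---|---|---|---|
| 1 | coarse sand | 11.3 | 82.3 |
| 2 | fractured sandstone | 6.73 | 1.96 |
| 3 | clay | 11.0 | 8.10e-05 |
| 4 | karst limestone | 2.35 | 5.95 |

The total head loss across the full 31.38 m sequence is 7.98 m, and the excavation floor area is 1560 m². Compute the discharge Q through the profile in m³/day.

0.0917

Flow is perpendicular to layering, so the layers act in series and the equivalent K is the thickness-weighted harmonic mean.
Total thickness L = 11.3 + 6.73 + 11.0 + 2.35 = 31.38 m.
Σ(b_i/K_i) = 11.3/82.3 + 6.73/1.96 + 11.0/8.10e-05 + 2.35/5.95 = 1.358e+05 d.
K_eq = L / Σ(b_i/K_i) = 31.38 / 1.358e+05 = 0.0002311 m/day.
Q = K_eq · A · (Δh/L) = 0.0002311 × 1560 × (7.98/31.38) = 0.09167 m³/day.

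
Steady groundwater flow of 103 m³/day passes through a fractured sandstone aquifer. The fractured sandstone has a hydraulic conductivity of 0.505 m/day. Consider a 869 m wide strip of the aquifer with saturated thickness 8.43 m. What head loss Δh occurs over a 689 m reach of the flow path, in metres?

Cross-sectional area A = 869 × 8.43 = 7326 m².
From Q = K·A·i, i = Q / (K·A) = 103 / (0.5050 × 7326) = 0.02784.
Head loss Δh = i · L = 0.02784 × 689 = 19.18 m.

19.2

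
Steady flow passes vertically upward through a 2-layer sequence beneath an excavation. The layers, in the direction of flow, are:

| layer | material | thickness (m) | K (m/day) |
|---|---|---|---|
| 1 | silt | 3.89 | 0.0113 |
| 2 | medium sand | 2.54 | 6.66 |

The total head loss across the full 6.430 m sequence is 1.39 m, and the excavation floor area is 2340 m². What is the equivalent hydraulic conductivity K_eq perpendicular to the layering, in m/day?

Flow is perpendicular to layering, so the layers act in series and the equivalent K is the thickness-weighted harmonic mean.
Total thickness L = 3.89 + 2.54 = 6.430 m.
Σ(b_i/K_i) = 3.89/0.0113 + 2.54/6.66 = 344.6 d.
K_eq = L / Σ(b_i/K_i) = 6.430 / 344.6 = 0.01866 m/day.

0.0187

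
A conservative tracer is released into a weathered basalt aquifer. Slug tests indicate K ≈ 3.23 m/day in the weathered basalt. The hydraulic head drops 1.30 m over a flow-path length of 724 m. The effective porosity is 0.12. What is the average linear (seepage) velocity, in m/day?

Hydraulic gradient i = Δh / L = 1.30 / 724 = 0.001796.
Darcy flux q = K · i = 3.230 × 0.001796 = 0.005800 m/day.
Seepage velocity v = q / n_e = 0.005800 / 0.12 = 0.04833 m/day.

0.0483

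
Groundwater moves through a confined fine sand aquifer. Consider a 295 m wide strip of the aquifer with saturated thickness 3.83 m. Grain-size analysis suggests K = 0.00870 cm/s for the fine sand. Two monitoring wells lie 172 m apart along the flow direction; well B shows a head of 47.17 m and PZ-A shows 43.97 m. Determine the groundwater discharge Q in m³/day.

158

Convert K: 0.00870 cm/s × 864 = 7.517 m/day.
Cross-sectional area A = 295 × 3.83 = 1130 m².
Hydraulic gradient i = (47.17 − 43.97) / 172 = 3.2 / 172 = 0.01860.
Darcy's law: Q = K · A · i = 7.517 × 1130 × 0.01860 = 158.0 m³/day.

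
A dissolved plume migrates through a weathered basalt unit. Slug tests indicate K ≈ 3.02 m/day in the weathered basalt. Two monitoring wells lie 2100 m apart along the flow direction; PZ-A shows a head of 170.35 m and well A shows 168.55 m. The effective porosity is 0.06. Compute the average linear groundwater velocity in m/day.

Hydraulic gradient i = (170.35 − 168.55) / 2100 = 1.8 / 2100 = 0.0008571.
Darcy flux q = K · i = 3.020 × 0.0008571 = 0.002589 m/day.
Seepage velocity v = q / n_e = 0.002589 / 0.06 = 0.04314 m/day.

0.0431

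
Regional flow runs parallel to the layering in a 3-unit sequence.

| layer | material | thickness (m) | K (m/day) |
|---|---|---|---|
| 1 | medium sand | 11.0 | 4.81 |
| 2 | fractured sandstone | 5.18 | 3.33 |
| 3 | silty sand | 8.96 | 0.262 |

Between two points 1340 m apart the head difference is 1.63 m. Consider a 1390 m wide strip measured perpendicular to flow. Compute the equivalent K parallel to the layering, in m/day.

Flow is parallel to layering, so each bed carries its own Darcy discharge and the transmissivities add.
Σ(K_i·b_i) = 4.81×11.0 + 3.33×5.18 + 0.262×8.96 = 72.51 m²/day.
Total thickness b = 25.14 m, so K_eq = Σ(K_i·b_i)/b = 2.884 m/day.

2.88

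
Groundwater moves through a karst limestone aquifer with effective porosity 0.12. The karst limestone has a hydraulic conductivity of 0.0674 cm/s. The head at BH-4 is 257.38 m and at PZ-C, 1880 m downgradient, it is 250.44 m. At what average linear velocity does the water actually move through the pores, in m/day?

1.79

Convert K: 0.0674 cm/s × 864 = 58.23 m/day.
Hydraulic gradient i = (257.38 − 250.44) / 1880 = 6.94 / 1880 = 0.003691.
Darcy flux q = K · i = 58.23 × 0.003691 = 0.2150 m/day.
Seepage velocity v = q / n_e = 0.2150 / 0.12 = 1.791 m/day.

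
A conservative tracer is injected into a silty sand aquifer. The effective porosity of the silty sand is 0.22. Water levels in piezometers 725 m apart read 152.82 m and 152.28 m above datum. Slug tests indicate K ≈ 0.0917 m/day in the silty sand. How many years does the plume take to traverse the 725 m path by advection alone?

6390

Hydraulic gradient i = (152.82 − 152.28) / 725 = 0.54 / 725 = 0.0007448.
Darcy flux q = K · i = 0.09170 × 0.0007448 = 6.830e-05 m/day.
Seepage velocity v = q / n_e = 6.830e-05 / 0.22 = 0.0003105 m/day.
Travel time t = L / v = 725 / 0.0003105 = 2.335e+06 days = 6394 years.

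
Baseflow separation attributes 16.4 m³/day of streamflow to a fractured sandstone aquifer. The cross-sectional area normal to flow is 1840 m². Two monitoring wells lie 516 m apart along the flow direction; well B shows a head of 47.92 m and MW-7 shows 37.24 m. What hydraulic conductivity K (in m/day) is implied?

0.431

Hydraulic gradient i = (47.92 − 37.24) / 516 = 10.68 / 516 = 0.02070.
From Q = K·A·i, K = Q / (A·i) = 16.4 / (1840 × 0.02070) = 0.4306 m/day.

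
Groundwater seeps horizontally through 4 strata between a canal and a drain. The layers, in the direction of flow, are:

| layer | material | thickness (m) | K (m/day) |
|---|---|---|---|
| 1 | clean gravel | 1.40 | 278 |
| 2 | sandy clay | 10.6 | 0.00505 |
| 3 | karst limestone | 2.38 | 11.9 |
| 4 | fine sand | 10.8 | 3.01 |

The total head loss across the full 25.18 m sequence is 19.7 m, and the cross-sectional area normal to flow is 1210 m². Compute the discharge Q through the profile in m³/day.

Flow is perpendicular to layering, so the layers act in series and the equivalent K is the thickness-weighted harmonic mean.
Total thickness L = 1.40 + 10.6 + 2.38 + 10.8 = 25.18 m.
Σ(b_i/K_i) = 1.40/278 + 10.6/0.00505 + 2.38/11.9 + 10.8/3.01 = 2103 d.
K_eq = L / Σ(b_i/K_i) = 25.18 / 2103 = 0.01197 m/day.
Q = K_eq · A · (Δh/L) = 0.01197 × 1210 × (19.7/25.18) = 11.34 m³/day.

11.3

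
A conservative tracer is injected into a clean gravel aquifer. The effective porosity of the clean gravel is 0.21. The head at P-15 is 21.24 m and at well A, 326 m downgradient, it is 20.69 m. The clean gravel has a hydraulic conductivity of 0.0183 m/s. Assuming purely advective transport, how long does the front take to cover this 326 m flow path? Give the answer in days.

Convert K: 0.0183 m/s × 86400 = 1581 m/day.
Hydraulic gradient i = (21.24 − 20.69) / 326 = 0.55 / 326 = 0.001687.
Darcy flux q = K · i = 1581 × 0.001687 = 2.668 m/day.
Seepage velocity v = q / n_e = 2.668 / 0.21 = 12.70 m/day.
Travel time t = L / v = 326 / 12.70 = 25.66 days.

25.7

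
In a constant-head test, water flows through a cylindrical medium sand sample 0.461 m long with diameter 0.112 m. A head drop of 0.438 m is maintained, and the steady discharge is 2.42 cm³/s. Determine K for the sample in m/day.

Cross-sectional area A = π·(d/2)² = π × (0.112/2)² = 0.009852 m².
Convert discharge: 2.42 cm³/s = 2.420e-06 m³/s.
Darcy's law rearranged: K = Q·L / (A·Δh) = 2.420e-06 × 0.461 / (0.009852 × 0.438) = 0.0002585 m/s = 22.34 m/day.

22.3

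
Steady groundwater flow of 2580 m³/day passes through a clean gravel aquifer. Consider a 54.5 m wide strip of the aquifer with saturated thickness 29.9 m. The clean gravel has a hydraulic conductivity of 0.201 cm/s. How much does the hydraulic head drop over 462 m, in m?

4.21

Convert K: 0.201 cm/s × 864 = 173.7 m/day.
Cross-sectional area A = 54.5 × 29.9 = 1630 m².
From Q = K·A·i, i = Q / (K·A) = 2580 / (173.7 × 1630) = 0.009117.
Head loss Δh = i · L = 0.009117 × 462 = 4.212 m.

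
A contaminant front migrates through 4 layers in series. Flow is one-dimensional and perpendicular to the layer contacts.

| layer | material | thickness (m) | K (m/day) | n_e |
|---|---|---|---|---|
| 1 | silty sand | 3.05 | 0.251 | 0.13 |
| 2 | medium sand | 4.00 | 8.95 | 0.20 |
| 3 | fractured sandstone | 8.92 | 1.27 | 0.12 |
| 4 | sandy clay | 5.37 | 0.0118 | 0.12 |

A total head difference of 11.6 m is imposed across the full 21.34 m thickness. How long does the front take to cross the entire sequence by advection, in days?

119

With flow normal to the layers, continuity requires the same specific discharge q through every layer.
Σ(b_i/K_i) = 3.05/0.251 + 4.00/8.95 + 8.92/1.27 + 5.37/0.0118 = 474.7 d.
q = Δh / Σ(b_i/K_i) = 11.6 / 474.7 = 0.02444 m/day.
In each layer the seepage velocity is v_i = q/n_i, so the layer transit time is t_i = b_i·n_i / q:
  layer 1 (silty sand): t_1 = 3.05 × 0.13 / 0.02444 = 16.23 d
  layer 2 (medium sand): t_2 = 4.00 × 0.20 / 0.02444 = 32.74 d
  layer 3 (fractured sandstone): t_3 = 8.92 × 0.12 / 0.02444 = 43.80 d
  layer 4 (sandy clay): t_4 = 5.37 × 0.12 / 0.02444 = 26.37 d
Total t = Σ t_i = 119.1 days.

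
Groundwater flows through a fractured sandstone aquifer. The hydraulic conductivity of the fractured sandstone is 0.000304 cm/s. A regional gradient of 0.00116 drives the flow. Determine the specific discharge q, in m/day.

0.000305

Convert K: 0.000304 cm/s × 864 = 0.2627 m/day.
Hydraulic gradient i = 0.00116.
Specific discharge q = K · i = 0.2627 × 0.001160 = 0.0003047 m/day.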